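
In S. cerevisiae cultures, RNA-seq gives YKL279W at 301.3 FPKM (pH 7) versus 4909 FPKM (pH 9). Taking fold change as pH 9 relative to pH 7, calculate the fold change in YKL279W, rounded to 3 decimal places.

16.293

Fold change = 4909 / 301.3 = 16.2927
YKL279W is upregulated.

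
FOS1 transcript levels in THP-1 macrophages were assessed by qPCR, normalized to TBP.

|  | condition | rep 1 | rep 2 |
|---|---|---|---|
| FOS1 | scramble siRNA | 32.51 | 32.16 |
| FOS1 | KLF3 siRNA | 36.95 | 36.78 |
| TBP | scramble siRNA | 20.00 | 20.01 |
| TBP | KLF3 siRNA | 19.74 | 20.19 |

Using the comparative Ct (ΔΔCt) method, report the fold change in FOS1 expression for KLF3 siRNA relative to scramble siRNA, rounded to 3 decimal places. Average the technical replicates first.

0.042

Mean Ct: FOS1 scramble siRNA 32.335; FOS1 KLF3 siRNA 36.865; TBP scramble siRNA 20.005; TBP KLF3 siRNA 19.965
ΔCt(scramble siRNA) = 32.335 − 20.005 = 12.330
ΔCt(KLF3 siRNA) = 36.865 − 19.965 = 16.900
ΔΔCt = 16.900 − 12.330 = 4.570
Fold change = 2^(−4.570) = 0.0421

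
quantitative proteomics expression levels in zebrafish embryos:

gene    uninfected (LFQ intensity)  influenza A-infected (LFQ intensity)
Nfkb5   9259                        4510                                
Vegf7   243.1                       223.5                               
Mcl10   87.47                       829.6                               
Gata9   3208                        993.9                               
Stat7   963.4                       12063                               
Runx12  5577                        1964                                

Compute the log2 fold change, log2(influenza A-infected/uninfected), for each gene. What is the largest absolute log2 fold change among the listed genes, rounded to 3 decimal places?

3.646

log2(4510/9259) = -1.038  (Nfkb5)
log2(223.5/243.1) = -0.121  (Vegf7)
log2(829.6/87.47) = 3.246  (Mcl10)
log2(993.9/3208) = -1.691  (Gata9)
log2(12063/963.4) = 3.646  (Stat7)
log2(1964/5577) = -1.506  (Runx12)
The largest magnitude belongs to Stat7.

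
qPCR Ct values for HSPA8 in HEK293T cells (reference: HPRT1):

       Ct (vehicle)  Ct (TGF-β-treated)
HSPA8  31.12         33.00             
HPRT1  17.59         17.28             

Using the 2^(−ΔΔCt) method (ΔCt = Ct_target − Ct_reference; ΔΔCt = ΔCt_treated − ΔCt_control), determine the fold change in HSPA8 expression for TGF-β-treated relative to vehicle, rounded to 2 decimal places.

0.22

ΔCt(vehicle) = 31.120 − 17.590 = 13.530
ΔCt(TGF-β-treated) = 33.000 − 17.280 = 15.720
ΔΔCt = 15.720 − 13.530 = 2.190
Fold change = 2^(−2.190) = 0.219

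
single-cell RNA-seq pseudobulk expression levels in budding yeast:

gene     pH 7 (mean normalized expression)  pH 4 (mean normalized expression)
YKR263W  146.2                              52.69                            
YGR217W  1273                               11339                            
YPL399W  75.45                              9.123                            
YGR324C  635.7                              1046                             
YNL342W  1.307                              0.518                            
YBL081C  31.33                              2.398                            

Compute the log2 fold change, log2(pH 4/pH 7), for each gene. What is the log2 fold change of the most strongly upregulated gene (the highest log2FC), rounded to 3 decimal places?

3.155

log2(52.69/146.2) = -1.472  (YKR263W)
log2(11339/1273) = 3.155  (YGR217W)
log2(9.123/75.45) = -3.048  (YPL399W)
log2(1046/635.7) = 0.718  (YGR324C)
log2(0.518/1.307) = -1.335  (YNL342W)
log2(2.398/31.33) = -3.708  (YBL081C)
YGR217W is most strongly upregulated.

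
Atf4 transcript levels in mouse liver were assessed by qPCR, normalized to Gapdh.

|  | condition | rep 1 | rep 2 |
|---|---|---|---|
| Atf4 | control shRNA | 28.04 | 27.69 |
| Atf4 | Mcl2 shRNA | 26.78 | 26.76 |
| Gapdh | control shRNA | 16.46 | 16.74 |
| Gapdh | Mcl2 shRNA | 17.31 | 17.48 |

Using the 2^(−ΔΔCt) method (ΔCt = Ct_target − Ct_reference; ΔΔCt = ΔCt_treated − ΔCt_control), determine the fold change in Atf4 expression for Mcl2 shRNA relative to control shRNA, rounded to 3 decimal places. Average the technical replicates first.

3.706

Mean Ct: Atf4 control shRNA 27.865; Atf4 Mcl2 shRNA 26.770; Gapdh control shRNA 16.600; Gapdh Mcl2 shRNA 17.395
ΔCt(control shRNA) = 27.865 − 16.600 = 11.265
ΔCt(Mcl2 shRNA) = 26.770 − 17.395 = 9.375
ΔΔCt = 9.375 − 11.265 = -1.890
Fold change = 2^(−(-1.890)) = 2^1.890 = 3.7064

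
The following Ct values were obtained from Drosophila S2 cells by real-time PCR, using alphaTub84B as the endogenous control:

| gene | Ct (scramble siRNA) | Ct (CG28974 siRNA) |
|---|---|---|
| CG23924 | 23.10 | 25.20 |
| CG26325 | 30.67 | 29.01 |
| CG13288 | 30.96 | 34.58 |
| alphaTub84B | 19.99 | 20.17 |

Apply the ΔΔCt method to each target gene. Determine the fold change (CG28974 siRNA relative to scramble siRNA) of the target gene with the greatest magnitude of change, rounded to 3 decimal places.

CG23924: ΔΔCt = (25.20−20.17) − (23.10−19.99) = 5.03 − 3.11 = 1.92; fold change = 2^-1.92 = 0.264
CG26325: ΔΔCt = (29.01−20.17) − (30.67−19.99) = 8.84 − 10.68 = -1.84; fold change = 2^1.84 = 3.580
CG13288: ΔΔCt = (34.58−20.17) − (30.96−19.99) = 14.41 − 10.97 = 3.44; fold change = 2^-3.44 = 0.092
CG13288 has the largest |ΔΔCt| = 3.44.

0.092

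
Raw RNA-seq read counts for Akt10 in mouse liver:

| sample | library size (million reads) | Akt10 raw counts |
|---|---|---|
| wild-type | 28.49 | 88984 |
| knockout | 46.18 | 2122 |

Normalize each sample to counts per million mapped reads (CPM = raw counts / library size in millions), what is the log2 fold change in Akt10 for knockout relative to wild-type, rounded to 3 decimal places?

CPM(wild-type) = 88984 / 28.49 = 3123.3415
CPM(knockout) = 2122 / 46.18 = 45.9506
Fold change = 45.9506 / 3123.3415 = 0.01471
log2(0.01471) = -6.0869

-6.087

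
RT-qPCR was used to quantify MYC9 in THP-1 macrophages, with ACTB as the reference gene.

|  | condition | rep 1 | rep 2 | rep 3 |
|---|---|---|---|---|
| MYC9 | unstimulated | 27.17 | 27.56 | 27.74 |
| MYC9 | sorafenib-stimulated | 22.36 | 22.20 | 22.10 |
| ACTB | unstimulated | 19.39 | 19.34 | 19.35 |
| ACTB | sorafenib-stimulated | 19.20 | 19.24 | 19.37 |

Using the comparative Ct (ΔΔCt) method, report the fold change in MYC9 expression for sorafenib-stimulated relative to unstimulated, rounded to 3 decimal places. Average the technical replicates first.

36.252

Mean Ct: MYC9 unstimulated 27.490; MYC9 sorafenib-stimulated 22.220; ACTB unstimulated 19.360; ACTB sorafenib-stimulated 19.270
ΔCt(unstimulated) = 27.490 − 19.360 = 8.130
ΔCt(sorafenib-stimulated) = 22.220 − 19.270 = 2.950
ΔΔCt = 2.950 − 8.130 = -5.180
Fold change = 2^(−(-5.180)) = 2^5.180 = 36.2523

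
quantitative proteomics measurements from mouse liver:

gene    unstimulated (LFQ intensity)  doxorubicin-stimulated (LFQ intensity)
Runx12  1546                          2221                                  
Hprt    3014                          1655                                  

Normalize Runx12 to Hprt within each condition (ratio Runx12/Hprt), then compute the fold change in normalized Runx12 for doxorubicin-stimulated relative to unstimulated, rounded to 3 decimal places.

Runx12/Hprt (unstimulated) = 1546 / 3014 = 0.51294
Runx12/Hprt (doxorubicin-stimulated) = 2221 / 1655 = 1.342
Fold change = 1.342 / 0.51294 = 2.6163

2.616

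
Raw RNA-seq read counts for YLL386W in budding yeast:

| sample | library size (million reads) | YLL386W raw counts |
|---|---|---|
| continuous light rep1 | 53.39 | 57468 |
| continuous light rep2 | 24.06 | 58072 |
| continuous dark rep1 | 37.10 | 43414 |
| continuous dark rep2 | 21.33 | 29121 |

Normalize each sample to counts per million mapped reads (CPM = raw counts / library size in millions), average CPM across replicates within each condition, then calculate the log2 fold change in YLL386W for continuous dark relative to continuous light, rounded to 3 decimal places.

-0.461

CPM(continuous light rep1) = 57468 / 53.39 = 1076.3813
CPM(continuous light rep2) = 58072 / 24.06 = 2413.6326
CPM(continuous dark rep1) = 43414 / 37.10 = 1170.1887
CPM(continuous dark rep2) = 29121 / 21.33 = 1365.2602
mean CPM(continuous light) = 1745.0070; mean CPM(continuous dark) = 1267.7244
Fold change = 1267.7244 / 1745.0070 = 0.72649
log2(0.72649) = -0.4610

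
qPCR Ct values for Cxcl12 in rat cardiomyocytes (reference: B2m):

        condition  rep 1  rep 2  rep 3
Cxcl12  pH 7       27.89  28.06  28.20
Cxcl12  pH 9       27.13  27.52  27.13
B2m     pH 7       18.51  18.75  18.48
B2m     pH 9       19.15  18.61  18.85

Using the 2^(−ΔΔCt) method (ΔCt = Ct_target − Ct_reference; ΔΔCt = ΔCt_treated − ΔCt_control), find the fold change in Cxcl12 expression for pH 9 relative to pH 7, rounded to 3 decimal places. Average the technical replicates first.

2.114

Mean Ct: Cxcl12 pH 7 28.050; Cxcl12 pH 9 27.260; B2m pH 7 18.580; B2m pH 9 18.870
ΔCt(pH 7) = 28.050 − 18.580 = 9.470
ΔCt(pH 9) = 27.260 − 18.870 = 8.390
ΔΔCt = 8.390 − 9.470 = -1.080
Fold change = 2^(−(-1.080)) = 2^1.080 = 2.1140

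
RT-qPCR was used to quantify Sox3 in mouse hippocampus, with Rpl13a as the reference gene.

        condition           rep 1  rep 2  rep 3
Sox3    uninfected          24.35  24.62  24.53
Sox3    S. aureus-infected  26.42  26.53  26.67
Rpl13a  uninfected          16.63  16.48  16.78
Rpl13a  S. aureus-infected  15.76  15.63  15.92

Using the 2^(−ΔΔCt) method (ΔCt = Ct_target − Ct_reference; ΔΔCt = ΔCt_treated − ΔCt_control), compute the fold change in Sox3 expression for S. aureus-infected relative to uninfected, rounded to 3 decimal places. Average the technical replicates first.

0.134

Mean Ct: Sox3 uninfected 24.500; Sox3 S. aureus-infected 26.540; Rpl13a uninfected 16.630; Rpl13a S. aureus-infected 15.770
ΔCt(uninfected) = 24.500 − 16.630 = 7.870
ΔCt(S. aureus-infected) = 26.540 − 15.770 = 10.770
ΔΔCt = 10.770 − 7.870 = 2.900
Fold change = 2^(−2.900) = 0.1340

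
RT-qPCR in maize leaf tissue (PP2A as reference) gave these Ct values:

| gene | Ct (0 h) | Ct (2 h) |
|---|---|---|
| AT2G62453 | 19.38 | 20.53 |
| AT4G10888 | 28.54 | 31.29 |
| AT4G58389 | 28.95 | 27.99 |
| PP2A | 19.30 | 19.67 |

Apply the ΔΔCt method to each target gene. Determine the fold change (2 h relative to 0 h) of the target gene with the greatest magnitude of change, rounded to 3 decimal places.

AT2G62453: ΔΔCt = (20.53−19.67) − (19.38−19.30) = 0.86 − 0.08 = 0.78; fold change = 2^-0.78 = 0.582
AT4G10888: ΔΔCt = (31.29−19.67) − (28.54−19.30) = 11.62 − 9.24 = 2.38; fold change = 2^-2.38 = 0.192
AT4G58389: ΔΔCt = (27.99−19.67) − (28.95−19.30) = 8.32 − 9.65 = -1.33; fold change = 2^1.33 = 2.514
AT4G10888 has the largest |ΔΔCt| = 2.38.

0.192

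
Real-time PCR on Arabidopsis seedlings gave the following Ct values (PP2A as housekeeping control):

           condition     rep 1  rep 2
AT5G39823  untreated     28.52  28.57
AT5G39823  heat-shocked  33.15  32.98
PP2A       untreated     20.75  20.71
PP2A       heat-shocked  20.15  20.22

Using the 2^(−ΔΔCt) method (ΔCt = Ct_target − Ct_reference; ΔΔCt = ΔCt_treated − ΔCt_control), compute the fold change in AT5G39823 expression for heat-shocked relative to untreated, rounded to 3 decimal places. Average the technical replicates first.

0.030

Mean Ct: AT5G39823 untreated 28.545; AT5G39823 heat-shocked 33.065; PP2A untreated 20.730; PP2A heat-shocked 20.185
ΔCt(untreated) = 28.545 − 20.730 = 7.815
ΔCt(heat-shocked) = 33.065 − 20.185 = 12.880
ΔΔCt = 12.880 − 7.815 = 5.065
Fold change = 2^(−5.065) = 0.0299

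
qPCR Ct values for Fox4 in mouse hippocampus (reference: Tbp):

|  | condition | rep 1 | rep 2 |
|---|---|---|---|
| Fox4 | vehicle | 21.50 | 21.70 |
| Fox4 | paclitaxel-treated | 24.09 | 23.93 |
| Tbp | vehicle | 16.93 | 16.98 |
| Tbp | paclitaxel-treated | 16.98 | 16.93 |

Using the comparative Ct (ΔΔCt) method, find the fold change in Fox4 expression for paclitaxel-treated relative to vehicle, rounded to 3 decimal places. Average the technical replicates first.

Mean Ct: Fox4 vehicle 21.600; Fox4 paclitaxel-treated 24.010; Tbp vehicle 16.955; Tbp paclitaxel-treated 16.955
ΔCt(vehicle) = 21.600 − 16.955 = 4.645
ΔCt(paclitaxel-treated) = 24.010 − 16.955 = 7.055
ΔΔCt = 7.055 − 4.645 = 2.410
Fold change = 2^(−2.410) = 0.1882

0.188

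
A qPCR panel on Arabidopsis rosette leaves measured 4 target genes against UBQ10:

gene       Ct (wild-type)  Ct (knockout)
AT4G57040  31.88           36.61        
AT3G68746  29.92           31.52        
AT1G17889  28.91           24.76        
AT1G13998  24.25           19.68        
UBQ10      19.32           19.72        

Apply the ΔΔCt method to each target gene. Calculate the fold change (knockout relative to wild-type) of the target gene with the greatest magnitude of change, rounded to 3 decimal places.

31.341

AT4G57040: ΔΔCt = (36.61−19.72) − (31.88−19.32) = 16.89 − 12.56 = 4.33; fold change = 2^-4.33 = 0.050
AT3G68746: ΔΔCt = (31.52−19.72) − (29.92−19.32) = 11.80 − 10.60 = 1.20; fold change = 2^-1.20 = 0.435
AT1G17889: ΔΔCt = (24.76−19.72) − (28.91−19.32) = 5.04 − 9.59 = -4.55; fold change = 2^4.55 = 23.425
AT1G13998: ΔΔCt = (19.68−19.72) − (24.25−19.32) = -0.04 − 4.93 = -4.97; fold change = 2^4.97 = 31.341
AT1G13998 has the largest |ΔΔCt| = 4.97.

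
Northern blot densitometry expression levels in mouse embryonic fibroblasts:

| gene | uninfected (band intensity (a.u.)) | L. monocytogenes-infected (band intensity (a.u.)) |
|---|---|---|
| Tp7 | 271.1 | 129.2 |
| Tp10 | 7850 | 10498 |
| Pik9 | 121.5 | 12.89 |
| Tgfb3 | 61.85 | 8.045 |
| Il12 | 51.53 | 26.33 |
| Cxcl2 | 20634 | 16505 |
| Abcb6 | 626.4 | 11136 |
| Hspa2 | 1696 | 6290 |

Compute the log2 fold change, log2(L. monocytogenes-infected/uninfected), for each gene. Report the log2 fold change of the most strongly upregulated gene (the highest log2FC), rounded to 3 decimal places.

4.152

log2(129.2/271.1) = -1.069  (Tp7)
log2(10498/7850) = 0.419  (Tp10)
log2(12.89/121.5) = -3.237  (Pik9)
log2(8.045/61.85) = -2.943  (Tgfb3)
log2(26.33/51.53) = -0.969  (Il12)
log2(16505/20634) = -0.322  (Cxcl2)
log2(11136/626.4) = 4.152  (Abcb6)
log2(6290/1696) = 1.891  (Hspa2)
Abcb6 is most strongly upregulated.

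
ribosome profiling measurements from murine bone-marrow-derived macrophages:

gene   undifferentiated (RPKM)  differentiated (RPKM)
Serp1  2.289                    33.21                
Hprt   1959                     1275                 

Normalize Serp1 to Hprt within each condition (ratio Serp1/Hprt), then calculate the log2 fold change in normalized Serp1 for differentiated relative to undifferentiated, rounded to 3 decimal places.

Serp1/Hprt (undifferentiated) = 2.289 / 1959 = 0.0011685
Serp1/Hprt (differentiated) = 33.21 / 1275 = 0.026047
Fold change = 0.026047 / 0.0011685 = 22.2919
log2(22.2919) = 4.4784

4.478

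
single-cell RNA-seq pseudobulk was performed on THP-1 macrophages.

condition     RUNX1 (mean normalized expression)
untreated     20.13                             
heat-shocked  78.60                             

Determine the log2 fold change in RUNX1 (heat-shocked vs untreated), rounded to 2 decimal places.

1.97

Fold change = 78.60 / 20.13 = 3.9046
log2(3.9046) = 1.965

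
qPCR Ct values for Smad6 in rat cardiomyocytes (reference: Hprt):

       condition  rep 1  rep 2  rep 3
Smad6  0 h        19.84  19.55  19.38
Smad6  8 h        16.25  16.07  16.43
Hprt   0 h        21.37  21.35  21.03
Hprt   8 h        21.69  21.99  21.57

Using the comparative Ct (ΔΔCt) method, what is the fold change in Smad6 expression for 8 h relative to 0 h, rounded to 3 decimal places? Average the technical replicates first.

14.320

Mean Ct: Smad6 0 h 19.590; Smad6 8 h 16.250; Hprt 0 h 21.250; Hprt 8 h 21.750
ΔCt(0 h) = 19.590 − 21.250 = -1.660
ΔCt(8 h) = 16.250 − 21.750 = -5.500
ΔΔCt = -5.500 − (-1.660) = -3.840
Fold change = 2^(−(-3.840)) = 2^3.840 = 14.3204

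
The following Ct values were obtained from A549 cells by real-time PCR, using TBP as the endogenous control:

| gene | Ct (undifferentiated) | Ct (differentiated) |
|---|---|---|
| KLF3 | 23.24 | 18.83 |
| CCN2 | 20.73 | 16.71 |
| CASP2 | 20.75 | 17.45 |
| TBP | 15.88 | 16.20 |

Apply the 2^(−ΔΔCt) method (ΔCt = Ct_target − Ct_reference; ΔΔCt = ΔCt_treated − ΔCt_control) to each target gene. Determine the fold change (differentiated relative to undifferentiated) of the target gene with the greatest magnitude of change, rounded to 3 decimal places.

26.538

KLF3: ΔΔCt = (18.83−16.20) − (23.24−15.88) = 2.63 − 7.36 = -4.73; fold change = 2^4.73 = 26.538
CCN2: ΔΔCt = (16.71−16.20) − (20.73−15.88) = 0.51 − 4.85 = -4.34; fold change = 2^4.34 = 20.252
CASP2: ΔΔCt = (17.45−16.20) − (20.75−15.88) = 1.25 − 4.87 = -3.62; fold change = 2^3.62 = 12.295
KLF3 has the largest |ΔΔCt| = 4.73.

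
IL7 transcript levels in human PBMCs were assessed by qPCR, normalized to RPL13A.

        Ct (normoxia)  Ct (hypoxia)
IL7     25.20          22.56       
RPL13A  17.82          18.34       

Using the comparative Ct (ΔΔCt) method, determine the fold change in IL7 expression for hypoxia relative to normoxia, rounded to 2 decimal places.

ΔCt(normoxia) = 25.200 − 17.820 = 7.380
ΔCt(hypoxia) = 22.560 − 18.340 = 4.220
ΔΔCt = 4.220 − 7.380 = -3.160
Fold change = 2^(−(-3.160)) = 2^3.160 = 8.938

8.94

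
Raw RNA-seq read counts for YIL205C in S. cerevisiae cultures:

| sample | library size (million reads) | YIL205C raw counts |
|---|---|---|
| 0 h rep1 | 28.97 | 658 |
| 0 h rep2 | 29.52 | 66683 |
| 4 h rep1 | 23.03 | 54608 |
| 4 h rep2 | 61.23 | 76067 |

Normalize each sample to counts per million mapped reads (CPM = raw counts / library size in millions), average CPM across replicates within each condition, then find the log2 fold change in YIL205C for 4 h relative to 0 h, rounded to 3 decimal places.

CPM(0 h rep1) = 658 / 28.97 = 22.7132
CPM(0 h rep2) = 66683 / 29.52 = 2258.9092
CPM(4 h rep1) = 54608 / 23.03 = 2371.1680
CPM(4 h rep2) = 76067 / 61.23 = 1242.3159
mean CPM(0 h) = 1140.8112; mean CPM(4 h) = 1806.7419
Fold change = 1806.7419 / 1140.8112 = 1.58373
log2(1.58373) = 0.6633

0.663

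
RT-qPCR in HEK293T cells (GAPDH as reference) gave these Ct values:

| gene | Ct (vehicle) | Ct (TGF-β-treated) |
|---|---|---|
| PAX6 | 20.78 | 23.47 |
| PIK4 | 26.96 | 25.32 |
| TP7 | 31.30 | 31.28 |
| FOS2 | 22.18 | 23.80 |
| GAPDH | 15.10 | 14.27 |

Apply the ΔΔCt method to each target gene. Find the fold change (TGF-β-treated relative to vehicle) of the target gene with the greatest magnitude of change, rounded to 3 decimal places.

0.087

PAX6: ΔΔCt = (23.47−14.27) − (20.78−15.10) = 9.20 − 5.68 = 3.52; fold change = 2^-3.52 = 0.087
PIK4: ΔΔCt = (25.32−14.27) − (26.96−15.10) = 11.05 − 11.86 = -0.81; fold change = 2^0.81 = 1.753
TP7: ΔΔCt = (31.28−14.27) − (31.30−15.10) = 17.01 − 16.20 = 0.81; fold change = 2^-0.81 = 0.570
FOS2: ΔΔCt = (23.80−14.27) − (22.18−15.10) = 9.53 − 7.08 = 2.45; fold change = 2^-2.45 = 0.183
PAX6 has the largest |ΔΔCt| = 3.52.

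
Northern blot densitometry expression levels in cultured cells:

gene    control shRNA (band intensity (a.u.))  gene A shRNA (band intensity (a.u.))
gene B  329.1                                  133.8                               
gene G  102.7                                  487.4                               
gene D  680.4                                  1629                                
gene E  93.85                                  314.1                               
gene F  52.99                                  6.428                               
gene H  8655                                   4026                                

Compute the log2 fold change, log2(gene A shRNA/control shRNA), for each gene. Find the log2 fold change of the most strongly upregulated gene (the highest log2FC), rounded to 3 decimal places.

log2(133.8/329.1) = -1.298  (gene B)
log2(487.4/102.7) = 2.247  (gene G)
log2(1629/680.4) = 1.260  (gene D)
log2(314.1/93.85) = 1.743  (gene E)
log2(6.428/52.99) = -3.043  (gene F)
log2(4026/8655) = -1.104  (gene H)
gene G is most strongly upregulated.

2.247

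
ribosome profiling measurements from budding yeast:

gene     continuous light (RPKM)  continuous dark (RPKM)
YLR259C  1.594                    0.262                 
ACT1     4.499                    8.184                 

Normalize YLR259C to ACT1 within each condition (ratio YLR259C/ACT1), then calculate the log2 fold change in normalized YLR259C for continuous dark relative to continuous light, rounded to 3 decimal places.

YLR259C/ACT1 (continuous light) = 1.594 / 4.499 = 0.3543
YLR259C/ACT1 (continuous dark) = 0.262 / 8.184 = 0.032014
Fold change = 0.032014 / 0.3543 = 0.0904
log2(0.0904) = -3.4682

-3.468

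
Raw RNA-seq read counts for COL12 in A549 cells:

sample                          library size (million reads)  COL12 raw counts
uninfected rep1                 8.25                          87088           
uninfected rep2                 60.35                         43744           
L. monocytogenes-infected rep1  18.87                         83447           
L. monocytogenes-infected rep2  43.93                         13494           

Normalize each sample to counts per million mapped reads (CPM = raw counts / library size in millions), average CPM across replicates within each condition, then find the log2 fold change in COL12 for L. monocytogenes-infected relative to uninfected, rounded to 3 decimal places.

CPM(uninfected rep1) = 87088 / 8.25 = 10556.1212
CPM(uninfected rep2) = 43744 / 60.35 = 724.8384
CPM(L. monocytogenes-infected rep1) = 83447 / 18.87 = 4422.2046
CPM(L. monocytogenes-infected rep2) = 13494 / 43.93 = 307.1705
mean CPM(uninfected) = 5640.4798; mean CPM(L. monocytogenes-infected) = 2364.6875
Fold change = 2364.6875 / 5640.4798 = 0.41924
log2(0.41924) = -1.2542

-1.254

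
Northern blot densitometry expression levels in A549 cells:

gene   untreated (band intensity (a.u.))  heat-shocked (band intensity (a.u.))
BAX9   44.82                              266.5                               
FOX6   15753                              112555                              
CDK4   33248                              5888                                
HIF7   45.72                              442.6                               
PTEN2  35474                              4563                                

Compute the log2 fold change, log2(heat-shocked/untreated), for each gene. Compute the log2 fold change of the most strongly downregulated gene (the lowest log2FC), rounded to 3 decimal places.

log2(266.5/44.82) = 2.572  (BAX9)
log2(112555/15753) = 2.837  (FOX6)
log2(5888/33248) = -2.497  (CDK4)
log2(442.6/45.72) = 3.275  (HIF7)
log2(4563/35474) = -2.959  (PTEN2)
PTEN2 is most strongly downregulated.

-2.959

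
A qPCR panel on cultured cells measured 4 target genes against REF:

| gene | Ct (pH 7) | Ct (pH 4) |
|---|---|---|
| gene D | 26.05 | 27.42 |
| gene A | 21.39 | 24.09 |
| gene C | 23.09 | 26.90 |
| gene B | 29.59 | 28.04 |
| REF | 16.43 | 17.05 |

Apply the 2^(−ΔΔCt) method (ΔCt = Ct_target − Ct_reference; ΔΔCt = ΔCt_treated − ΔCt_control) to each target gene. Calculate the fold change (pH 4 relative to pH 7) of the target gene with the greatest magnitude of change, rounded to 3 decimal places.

0.110

gene D: ΔΔCt = (27.42−17.05) − (26.05−16.43) = 10.37 − 9.62 = 0.75; fold change = 2^-0.75 = 0.595
gene A: ΔΔCt = (24.09−17.05) − (21.39−16.43) = 7.04 − 4.96 = 2.08; fold change = 2^-2.08 = 0.237
gene C: ΔΔCt = (26.90−17.05) − (23.09−16.43) = 9.85 − 6.66 = 3.19; fold change = 2^-3.19 = 0.110
gene B: ΔΔCt = (28.04−17.05) − (29.59−16.43) = 10.99 − 13.16 = -2.17; fold change = 2^2.17 = 4.500
gene C has the largest |ΔΔCt| = 3.19.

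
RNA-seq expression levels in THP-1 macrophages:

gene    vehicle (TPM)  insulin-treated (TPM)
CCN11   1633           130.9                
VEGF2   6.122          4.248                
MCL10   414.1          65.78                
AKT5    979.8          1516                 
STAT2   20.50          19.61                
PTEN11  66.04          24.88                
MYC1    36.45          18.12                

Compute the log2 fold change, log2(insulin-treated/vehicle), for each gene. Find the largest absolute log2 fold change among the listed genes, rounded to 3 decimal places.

log2(130.9/1633) = -3.641  (CCN11)
log2(4.248/6.122) = -0.527  (VEGF2)
log2(65.78/414.1) = -2.654  (MCL10)
log2(1516/979.8) = 0.630  (AKT5)
log2(19.61/20.50) = -0.064  (STAT2)
log2(24.88/66.04) = -1.408  (PTEN11)
log2(18.12/36.45) = -1.008  (MYC1)
The largest magnitude belongs to CCN11.

3.641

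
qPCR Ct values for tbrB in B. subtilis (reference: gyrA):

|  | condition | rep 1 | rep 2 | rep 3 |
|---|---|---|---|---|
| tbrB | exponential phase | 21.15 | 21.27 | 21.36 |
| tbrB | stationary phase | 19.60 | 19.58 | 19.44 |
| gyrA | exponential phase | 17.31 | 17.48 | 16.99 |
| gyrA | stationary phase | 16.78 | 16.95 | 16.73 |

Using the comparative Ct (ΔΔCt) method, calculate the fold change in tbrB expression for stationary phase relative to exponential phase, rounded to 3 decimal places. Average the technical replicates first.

2.428

Mean Ct: tbrB exponential phase 21.260; tbrB stationary phase 19.540; gyrA exponential phase 17.260; gyrA stationary phase 16.820
ΔCt(exponential phase) = 21.260 − 17.260 = 4.000
ΔCt(stationary phase) = 19.540 − 16.820 = 2.720
ΔΔCt = 2.720 − 4.000 = -1.280
Fold change = 2^(−(-1.280)) = 2^1.280 = 2.4284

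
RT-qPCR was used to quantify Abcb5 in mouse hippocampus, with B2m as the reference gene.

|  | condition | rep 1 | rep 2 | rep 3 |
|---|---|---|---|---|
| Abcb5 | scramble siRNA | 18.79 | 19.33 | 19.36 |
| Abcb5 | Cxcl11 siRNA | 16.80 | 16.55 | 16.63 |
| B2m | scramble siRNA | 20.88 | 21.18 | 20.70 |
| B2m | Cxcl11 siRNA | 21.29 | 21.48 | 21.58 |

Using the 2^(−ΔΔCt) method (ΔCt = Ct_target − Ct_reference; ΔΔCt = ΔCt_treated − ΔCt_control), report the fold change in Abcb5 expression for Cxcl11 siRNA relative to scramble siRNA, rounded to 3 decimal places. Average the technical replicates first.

Mean Ct: Abcb5 scramble siRNA 19.160; Abcb5 Cxcl11 siRNA 16.660; B2m scramble siRNA 20.920; B2m Cxcl11 siRNA 21.450
ΔCt(scramble siRNA) = 19.160 − 20.920 = -1.760
ΔCt(Cxcl11 siRNA) = 16.660 − 21.450 = -4.790
ΔΔCt = -4.790 − (-1.760) = -3.030
Fold change = 2^(−(-3.030)) = 2^3.030 = 8.1681

8.168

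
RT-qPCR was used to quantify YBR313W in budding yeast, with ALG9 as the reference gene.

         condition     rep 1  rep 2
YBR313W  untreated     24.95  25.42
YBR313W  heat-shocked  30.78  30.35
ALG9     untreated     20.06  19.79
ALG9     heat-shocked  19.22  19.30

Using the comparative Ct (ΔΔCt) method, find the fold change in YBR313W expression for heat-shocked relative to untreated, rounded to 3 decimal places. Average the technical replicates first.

Mean Ct: YBR313W untreated 25.185; YBR313W heat-shocked 30.565; ALG9 untreated 19.925; ALG9 heat-shocked 19.260
ΔCt(untreated) = 25.185 − 19.925 = 5.260
ΔCt(heat-shocked) = 30.565 − 19.260 = 11.305
ΔΔCt = 11.305 − 5.260 = 6.045
Fold change = 2^(−6.045) = 0.0151

0.015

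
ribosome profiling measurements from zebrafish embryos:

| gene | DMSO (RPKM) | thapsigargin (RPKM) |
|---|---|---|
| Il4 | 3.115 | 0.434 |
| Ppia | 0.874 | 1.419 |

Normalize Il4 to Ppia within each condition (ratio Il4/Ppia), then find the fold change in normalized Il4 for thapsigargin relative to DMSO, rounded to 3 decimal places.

Il4/Ppia (DMSO) = 3.115 / 0.874 = 3.5641
Il4/Ppia (thapsigargin) = 0.434 / 1.419 = 0.30585
Fold change = 0.30585 / 3.5641 = 0.0858

0.086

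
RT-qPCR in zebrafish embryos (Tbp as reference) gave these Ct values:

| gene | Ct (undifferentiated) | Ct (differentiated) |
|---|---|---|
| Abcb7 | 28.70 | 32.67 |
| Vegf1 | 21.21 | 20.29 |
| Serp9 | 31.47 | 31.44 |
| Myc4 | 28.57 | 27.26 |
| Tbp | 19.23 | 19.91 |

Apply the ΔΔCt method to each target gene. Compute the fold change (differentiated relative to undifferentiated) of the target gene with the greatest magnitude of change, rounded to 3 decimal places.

0.102

Abcb7: ΔΔCt = (32.67−19.91) − (28.70−19.23) = 12.76 − 9.47 = 3.29; fold change = 2^-3.29 = 0.102
Vegf1: ΔΔCt = (20.29−19.91) − (21.21−19.23) = 0.38 − 1.98 = -1.60; fold change = 2^1.60 = 3.031
Serp9: ΔΔCt = (31.44−19.91) − (31.47−19.23) = 11.53 − 12.24 = -0.71; fold change = 2^0.71 = 1.636
Myc4: ΔΔCt = (27.26−19.91) − (28.57−19.23) = 7.35 − 9.34 = -1.99; fold change = 2^1.99 = 3.972
Abcb7 has the largest |ΔΔCt| = 3.29.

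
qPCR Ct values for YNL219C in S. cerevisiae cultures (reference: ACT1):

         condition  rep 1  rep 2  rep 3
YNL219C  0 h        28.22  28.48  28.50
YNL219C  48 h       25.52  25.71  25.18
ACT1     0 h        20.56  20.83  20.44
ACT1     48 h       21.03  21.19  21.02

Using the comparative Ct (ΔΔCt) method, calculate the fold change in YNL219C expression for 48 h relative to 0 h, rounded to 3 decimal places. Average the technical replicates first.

10.556

Mean Ct: YNL219C 0 h 28.400; YNL219C 48 h 25.470; ACT1 0 h 20.610; ACT1 48 h 21.080
ΔCt(0 h) = 28.400 − 20.610 = 7.790
ΔCt(48 h) = 25.470 − 21.080 = 4.390
ΔΔCt = 4.390 − 7.790 = -3.400
Fold change = 2^(−(-3.400)) = 2^3.400 = 10.5561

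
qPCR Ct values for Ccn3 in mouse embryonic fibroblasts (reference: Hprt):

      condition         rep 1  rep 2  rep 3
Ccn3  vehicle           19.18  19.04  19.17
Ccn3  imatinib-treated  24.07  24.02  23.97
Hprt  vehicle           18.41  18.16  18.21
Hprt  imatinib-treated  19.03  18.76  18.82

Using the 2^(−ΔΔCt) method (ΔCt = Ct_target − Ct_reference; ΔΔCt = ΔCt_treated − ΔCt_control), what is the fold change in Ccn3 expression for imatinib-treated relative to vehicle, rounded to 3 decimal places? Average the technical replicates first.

Mean Ct: Ccn3 vehicle 19.130; Ccn3 imatinib-treated 24.020; Hprt vehicle 18.260; Hprt imatinib-treated 18.870
ΔCt(vehicle) = 19.130 − 18.260 = 0.870
ΔCt(imatinib-treated) = 24.020 − 18.870 = 5.150
ΔΔCt = 5.150 − 0.870 = 4.280
Fold change = 2^(−4.280) = 0.0515

0.051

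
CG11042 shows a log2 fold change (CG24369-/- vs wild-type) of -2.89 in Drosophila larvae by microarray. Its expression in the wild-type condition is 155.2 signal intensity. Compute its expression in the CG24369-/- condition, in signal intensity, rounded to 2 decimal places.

Fold change = 2^(-2.89) = 0.1349
CG24369-/- expression = 155.2 × 0.1349 = 20.94

20.94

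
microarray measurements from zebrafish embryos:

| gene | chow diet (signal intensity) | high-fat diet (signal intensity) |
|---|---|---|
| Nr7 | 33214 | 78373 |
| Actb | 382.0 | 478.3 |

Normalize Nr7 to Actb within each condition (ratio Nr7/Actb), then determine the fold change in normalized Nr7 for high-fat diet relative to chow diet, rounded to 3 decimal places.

1.885

Nr7/Actb (chow diet) = 33214 / 382.0 = 86.948
Nr7/Actb (high-fat diet) = 78373 / 478.3 = 163.86
Fold change = 163.86 / 86.948 = 1.8846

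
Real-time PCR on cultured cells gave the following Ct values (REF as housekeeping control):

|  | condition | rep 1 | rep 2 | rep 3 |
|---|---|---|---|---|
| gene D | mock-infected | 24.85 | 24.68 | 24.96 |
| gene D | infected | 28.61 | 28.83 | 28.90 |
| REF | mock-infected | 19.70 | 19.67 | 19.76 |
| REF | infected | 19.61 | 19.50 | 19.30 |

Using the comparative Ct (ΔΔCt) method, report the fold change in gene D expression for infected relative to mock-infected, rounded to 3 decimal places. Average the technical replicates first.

Mean Ct: gene D mock-infected 24.830; gene D infected 28.780; REF mock-infected 19.710; REF infected 19.470
ΔCt(mock-infected) = 24.830 − 19.710 = 5.120
ΔCt(infected) = 28.780 − 19.470 = 9.310
ΔΔCt = 9.310 − 5.120 = 4.190
Fold change = 2^(−4.190) = 0.0548

0.055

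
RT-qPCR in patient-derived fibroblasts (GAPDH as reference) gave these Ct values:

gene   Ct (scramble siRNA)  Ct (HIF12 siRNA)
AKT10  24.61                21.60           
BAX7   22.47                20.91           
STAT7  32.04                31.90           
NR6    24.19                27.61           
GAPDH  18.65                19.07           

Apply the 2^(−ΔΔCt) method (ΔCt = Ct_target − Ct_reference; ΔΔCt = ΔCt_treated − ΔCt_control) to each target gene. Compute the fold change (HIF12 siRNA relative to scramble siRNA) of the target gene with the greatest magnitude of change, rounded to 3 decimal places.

AKT10: ΔΔCt = (21.60−19.07) − (24.61−18.65) = 2.53 − 5.96 = -3.43; fold change = 2^3.43 = 10.778
BAX7: ΔΔCt = (20.91−19.07) − (22.47−18.65) = 1.84 − 3.82 = -1.98; fold change = 2^1.98 = 3.945
STAT7: ΔΔCt = (31.90−19.07) − (32.04−18.65) = 12.83 − 13.39 = -0.56; fold change = 2^0.56 = 1.474
NR6: ΔΔCt = (27.61−19.07) − (24.19−18.65) = 8.54 − 5.54 = 3.00; fold change = 2^-3.00 = 0.125
AKT10 has the largest |ΔΔCt| = 3.43.

10.778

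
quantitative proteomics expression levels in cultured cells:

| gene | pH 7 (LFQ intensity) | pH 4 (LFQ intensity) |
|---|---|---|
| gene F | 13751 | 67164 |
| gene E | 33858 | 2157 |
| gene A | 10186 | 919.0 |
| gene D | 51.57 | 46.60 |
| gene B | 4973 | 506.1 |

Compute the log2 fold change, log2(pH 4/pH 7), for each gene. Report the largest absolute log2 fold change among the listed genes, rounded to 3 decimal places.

log2(67164/13751) = 2.288  (gene F)
log2(2157/33858) = -3.972  (gene E)
log2(919.0/10186) = -3.470  (gene A)
log2(46.60/51.57) = -0.146  (gene D)
log2(506.1/4973) = -3.297  (gene B)
The largest magnitude belongs to gene E.

3.972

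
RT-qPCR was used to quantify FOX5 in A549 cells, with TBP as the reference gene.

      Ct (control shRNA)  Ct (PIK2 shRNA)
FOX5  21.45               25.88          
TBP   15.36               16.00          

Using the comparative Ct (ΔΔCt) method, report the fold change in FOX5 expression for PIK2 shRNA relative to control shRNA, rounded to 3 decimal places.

ΔCt(control shRNA) = 21.450 − 15.360 = 6.090
ΔCt(PIK2 shRNA) = 25.880 − 16.000 = 9.880
ΔΔCt = 9.880 − 6.090 = 3.790
Fold change = 2^(−3.790) = 0.0723

0.072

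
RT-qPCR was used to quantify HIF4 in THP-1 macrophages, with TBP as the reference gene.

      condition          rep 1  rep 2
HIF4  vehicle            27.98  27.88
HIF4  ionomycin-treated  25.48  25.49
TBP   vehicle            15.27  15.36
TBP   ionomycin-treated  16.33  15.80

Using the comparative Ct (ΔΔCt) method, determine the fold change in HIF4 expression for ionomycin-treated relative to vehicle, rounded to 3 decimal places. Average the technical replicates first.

Mean Ct: HIF4 vehicle 27.930; HIF4 ionomycin-treated 25.485; TBP vehicle 15.315; TBP ionomycin-treated 16.065
ΔCt(vehicle) = 27.930 − 15.315 = 12.615
ΔCt(ionomycin-treated) = 25.485 − 16.065 = 9.420
ΔΔCt = 9.420 − 12.615 = -3.195
Fold change = 2^(−(-3.195)) = 2^3.195 = 9.1578

9.158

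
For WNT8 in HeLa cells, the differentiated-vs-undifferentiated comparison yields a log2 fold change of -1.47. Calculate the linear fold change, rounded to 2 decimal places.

0.36

Fold change = 2^(-1.47) = 0.361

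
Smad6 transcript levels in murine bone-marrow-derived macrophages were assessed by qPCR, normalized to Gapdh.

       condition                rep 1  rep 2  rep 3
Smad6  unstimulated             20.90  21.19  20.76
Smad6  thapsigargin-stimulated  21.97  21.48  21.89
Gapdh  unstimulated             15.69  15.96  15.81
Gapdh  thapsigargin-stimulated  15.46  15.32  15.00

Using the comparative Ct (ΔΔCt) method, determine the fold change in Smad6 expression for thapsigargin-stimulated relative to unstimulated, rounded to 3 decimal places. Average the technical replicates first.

0.382

Mean Ct: Smad6 unstimulated 20.950; Smad6 thapsigargin-stimulated 21.780; Gapdh unstimulated 15.820; Gapdh thapsigargin-stimulated 15.260
ΔCt(unstimulated) = 20.950 − 15.820 = 5.130
ΔCt(thapsigargin-stimulated) = 21.780 − 15.260 = 6.520
ΔΔCt = 6.520 − 5.130 = 1.390
Fold change = 2^(−1.390) = 0.3816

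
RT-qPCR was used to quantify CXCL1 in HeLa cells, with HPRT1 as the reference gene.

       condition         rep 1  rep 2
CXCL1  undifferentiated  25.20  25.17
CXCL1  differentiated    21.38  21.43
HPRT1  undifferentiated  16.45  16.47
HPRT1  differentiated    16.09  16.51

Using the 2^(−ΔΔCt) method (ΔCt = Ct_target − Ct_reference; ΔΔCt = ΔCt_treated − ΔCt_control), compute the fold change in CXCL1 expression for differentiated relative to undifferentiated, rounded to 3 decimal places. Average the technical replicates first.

12.295

Mean Ct: CXCL1 undifferentiated 25.185; CXCL1 differentiated 21.405; HPRT1 undifferentiated 16.460; HPRT1 differentiated 16.300
ΔCt(undifferentiated) = 25.185 − 16.460 = 8.725
ΔCt(differentiated) = 21.405 − 16.300 = 5.105
ΔΔCt = 5.105 − 8.725 = -3.620
Fold change = 2^(−(-3.620)) = 2^3.620 = 12.2950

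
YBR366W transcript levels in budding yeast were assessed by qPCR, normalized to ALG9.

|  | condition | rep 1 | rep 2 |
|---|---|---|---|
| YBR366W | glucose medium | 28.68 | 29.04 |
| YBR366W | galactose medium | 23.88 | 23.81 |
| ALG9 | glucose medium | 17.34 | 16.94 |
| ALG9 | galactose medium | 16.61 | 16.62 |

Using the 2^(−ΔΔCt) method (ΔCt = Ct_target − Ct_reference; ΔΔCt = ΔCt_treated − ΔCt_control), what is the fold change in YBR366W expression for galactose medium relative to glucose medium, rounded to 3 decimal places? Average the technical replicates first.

Mean Ct: YBR366W glucose medium 28.860; YBR366W galactose medium 23.845; ALG9 glucose medium 17.140; ALG9 galactose medium 16.615
ΔCt(glucose medium) = 28.860 − 17.140 = 11.720
ΔCt(galactose medium) = 23.845 − 16.615 = 7.230
ΔΔCt = 7.230 − 11.720 = -4.490
Fold change = 2^(−(-4.490)) = 2^4.490 = 22.4711

22.471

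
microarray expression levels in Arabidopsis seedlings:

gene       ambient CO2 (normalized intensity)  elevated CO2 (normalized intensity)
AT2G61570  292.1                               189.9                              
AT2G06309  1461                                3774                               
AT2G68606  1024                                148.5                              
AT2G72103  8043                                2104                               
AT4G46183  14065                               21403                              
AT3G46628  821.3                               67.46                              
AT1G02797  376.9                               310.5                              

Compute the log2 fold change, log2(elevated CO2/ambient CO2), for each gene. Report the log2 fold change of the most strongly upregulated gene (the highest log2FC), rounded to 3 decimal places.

log2(189.9/292.1) = -0.621  (AT2G61570)
log2(3774/1461) = 1.369  (AT2G06309)
log2(148.5/1024) = -2.786  (AT2G68606)
log2(2104/8043) = -1.935  (AT2G72103)
log2(21403/14065) = 0.606  (AT4G46183)
log2(67.46/821.3) = -3.606  (AT3G46628)
log2(310.5/376.9) = -0.280  (AT1G02797)
AT2G06309 is most strongly upregulated.

1.369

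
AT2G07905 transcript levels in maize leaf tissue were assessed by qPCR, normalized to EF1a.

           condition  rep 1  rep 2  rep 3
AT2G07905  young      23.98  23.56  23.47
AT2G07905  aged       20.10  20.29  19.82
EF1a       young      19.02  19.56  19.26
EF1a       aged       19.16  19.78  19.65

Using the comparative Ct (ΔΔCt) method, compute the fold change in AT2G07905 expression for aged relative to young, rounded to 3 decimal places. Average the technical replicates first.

Mean Ct: AT2G07905 young 23.670; AT2G07905 aged 20.070; EF1a young 19.280; EF1a aged 19.530
ΔCt(young) = 23.670 − 19.280 = 4.390
ΔCt(aged) = 20.070 − 19.530 = 0.540
ΔΔCt = 0.540 − 4.390 = -3.850
Fold change = 2^(−(-3.850)) = 2^3.850 = 14.4200

14.420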